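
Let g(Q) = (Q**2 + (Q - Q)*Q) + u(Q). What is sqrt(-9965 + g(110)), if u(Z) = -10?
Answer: 5*sqrt(85) ≈ 46.098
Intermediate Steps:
g(Q) = -10 + Q**2 (g(Q) = (Q**2 + (Q - Q)*Q) - 10 = (Q**2 + 0*Q) - 10 = (Q**2 + 0) - 10 = Q**2 - 10 = -10 + Q**2)
sqrt(-9965 + g(110)) = sqrt(-9965 + (-10 + 110**2)) = sqrt(-9965 + (-10 + 12100)) = sqrt(-9965 + 12090) = sqrt(2125) = 5*sqrt(85)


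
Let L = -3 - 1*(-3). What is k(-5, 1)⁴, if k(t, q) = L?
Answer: 0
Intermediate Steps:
L = 0 (L = -3 + 3 = 0)
k(t, q) = 0
k(-5, 1)⁴ = 0⁴ = 0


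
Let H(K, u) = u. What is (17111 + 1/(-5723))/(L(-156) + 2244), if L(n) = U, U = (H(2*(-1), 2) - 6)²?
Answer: 216651/28615 ≈ 7.5712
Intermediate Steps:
U = 16 (U = (2 - 6)² = (-4)² = 16)
L(n) = 16
(17111 + 1/(-5723))/(L(-156) + 2244) = (17111 + 1/(-5723))/(16 + 2244) = (17111 - 1/5723)/2260 = (97926252/5723)*(1/2260) = 216651/28615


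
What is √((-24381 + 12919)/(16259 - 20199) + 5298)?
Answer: √20572298270/1970 ≈ 72.807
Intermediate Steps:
√((-24381 + 12919)/(16259 - 20199) + 5298) = √(-11462/(-3940) + 5298) = √(-11462*(-1/3940) + 5298) = √(5731/1970 + 5298) = √(10442791/1970) = √20572298270/1970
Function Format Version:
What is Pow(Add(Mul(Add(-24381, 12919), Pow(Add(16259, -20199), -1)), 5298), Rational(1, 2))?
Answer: Mul(Rational(1, 1970), Pow(20572298270, Rational(1, 2))) ≈ 72.807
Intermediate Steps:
Pow(Add(Mul(Add(-24381, 12919), Pow(Add(16259, -20199), -1)), 5298), Rational(1, 2)) = Pow(Add(Mul(-11462, Pow(-3940, -1)), 5298), Rational(1, 2)) = Pow(Add(Mul(-11462, Rational(-1, 3940)), 5298), Rational(1, 2)) = Pow(Add(Rational(5731, 1970), 5298), Rational(1, 2)) = Pow(Rational(10442791, 1970), Rational(1, 2)) = Mul(Rational(1, 1970), Pow(20572298270, Rational(1, 2)))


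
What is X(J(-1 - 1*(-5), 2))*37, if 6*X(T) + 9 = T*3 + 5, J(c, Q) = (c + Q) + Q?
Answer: 370/3 ≈ 123.33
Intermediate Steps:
J(c, Q) = c + 2*Q (J(c, Q) = (Q + c) + Q = c + 2*Q)
X(T) = -2/3 + T/2 (X(T) = -3/2 + (T*3 + 5)/6 = -3/2 + (3*T + 5)/6 = -3/2 + (5 + 3*T)/6 = -3/2 + (5/6 + T/2) = -2/3 + T/2)
X(J(-1 - 1*(-5), 2))*37 = (-2/3 + ((-1 - 1*(-5)) + 2*2)/2)*37 = (-2/3 + ((-1 + 5) + 4)/2)*37 = (-2/3 + (4 + 4)/2)*37 = (-2/3 + (1/2)*8)*37 = (-2/3 + 4)*37 = (10/3)*37 = 370/3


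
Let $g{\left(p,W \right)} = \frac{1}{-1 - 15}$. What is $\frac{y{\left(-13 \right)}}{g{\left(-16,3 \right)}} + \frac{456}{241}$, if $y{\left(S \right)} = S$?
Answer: $\frac{50584}{241} \approx 209.89$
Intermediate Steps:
$g{\left(p,W \right)} = - \frac{1}{16}$ ($g{\left(p,W \right)} = \frac{1}{-16} = - \frac{1}{16}$)
$\frac{y{\left(-13 \right)}}{g{\left(-16,3 \right)}} + \frac{456}{241} = - \frac{13}{- \frac{1}{16}} + \frac{456}{241} = \left(-13\right) \left(-16\right) + 456 \cdot \frac{1}{241} = 208 + \frac{456}{241} = \frac{50584}{241}$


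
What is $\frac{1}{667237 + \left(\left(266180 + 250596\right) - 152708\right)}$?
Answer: $\frac{1}{1031305} \approx 9.6965 \cdot 10^{-7}$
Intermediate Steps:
$\frac{1}{667237 + \left(\left(266180 + 250596\right) - 152708\right)} = \frac{1}{667237 + \left(516776 - 152708\right)} = \frac{1}{667237 + 364068} = \frac{1}{1031305}$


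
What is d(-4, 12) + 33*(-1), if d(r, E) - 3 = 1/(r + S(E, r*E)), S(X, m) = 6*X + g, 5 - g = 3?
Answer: -2099/70 ≈ -29.986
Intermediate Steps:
g = 2 (g = 5 - 1*3 = 5 - 3 = 2)
S(X, m) = 2 + 6*X (S(X, m) = 6*X + 2 = 2 + 6*X)
d(r, E) = 3 + 1/(2 + r + 6*E) (d(r, E) = 3 + 1/(r + (2 + 6*E)) = 3 + 1/(2 + r + 6*E))
d(-4, 12) + 33*(-1) = (7 + 3*(-4) + 18*12)/(2 - 4 + 6*12) + 33*(-1) = (7 - 12 + 216)/(2 - 4 + 72) - 33 = 211/70 - 33 = -2099/70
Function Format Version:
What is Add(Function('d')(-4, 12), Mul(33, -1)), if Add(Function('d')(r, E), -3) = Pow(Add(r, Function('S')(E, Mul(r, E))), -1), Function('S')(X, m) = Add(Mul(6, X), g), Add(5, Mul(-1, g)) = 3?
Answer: Rational(-2099, 70) ≈ -29.986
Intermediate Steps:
g = 2 (g = Add(5, Mul(-1, 3)) = Add(5, -3) = 2)
Function('S')(X, m) = Add(2, Mul(6, X)) (Function('S')(X, m) = Add(Mul(6, X), 2) = Add(2, Mul(6, X)))
Function('d')(r, E) = Add(3, Pow(Add(2, r, Mul(6, E)), -1)) (Function('d')(r, E) = Add(3, Pow(Add(r, Add(2, Mul(6, E))), -1)) = Add(3, Pow(Add(2, r, Mul(6, E)), -1)))
Add(Function('d')(-4, 12), Mul(33, -1)) = Add(Mul(Pow(Add(2, -4, Mul(6, 12)), -1), Add(7, Mul(3, -4), Mul(18, 12))), Mul(33, -1)) = Add(Mul(Pow(Add(2, -4, 72), -1), Add(7, -12, 216)), -33) = Add(Mul(Pow(70, -1), 211), -33) = Add(Mul(Rational(1, 70), 211), -33) = Add(Rational(211, 70), -33) = Rational(-2099, 70)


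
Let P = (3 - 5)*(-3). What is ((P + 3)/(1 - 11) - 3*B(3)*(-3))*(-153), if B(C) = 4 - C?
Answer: -12393/10 ≈ -1239.3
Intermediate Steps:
P = 6 (P = -2*(-3) = 6)
((P + 3)/(1 - 11) - 3*B(3)*(-3))*(-153) = ((6 + 3)/(1 - 11) - 3*(4 - 1*3)*(-3))*(-153) = (9/(-10) - 3*(4 - 3)*(-3))*(-153) = (9*(-⅒) - 3*1*(-3))*(-153) = (-9/10 - 3*(-3))*(-153) = (-9/10 + 9)*(-153) = (81/10)*(-153) = -12393/10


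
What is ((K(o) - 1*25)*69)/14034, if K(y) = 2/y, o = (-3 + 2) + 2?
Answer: -529/4678 ≈ -0.11308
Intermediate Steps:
o = 1 (o = -1 + 2 = 1)
((K(o) - 1*25)*69)/14034 = ((2/1 - 1*25)*69)/14034 = ((2*1 - 25)*69)*(1/14034) = ((2 - 25)*69)*(1/14034) = -23*69*(1/14034) = -1587*1/14034 = -529/4678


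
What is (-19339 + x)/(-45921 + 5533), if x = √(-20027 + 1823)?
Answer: 19339/40388 - I*√4551/20194 ≈ 0.47883 - 0.0033407*I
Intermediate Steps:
x = 2*I*√4551 (x = √(-18204) = 2*I*√4551 ≈ 134.92*I)
(-19339 + x)/(-45921 + 5533) = (-19339 + 2*I*√4551)/(-45921 + 5533) = (-19339 + 2*I*√4551)/(-40388) = (-19339 + 2*I*√4551)*(-1/40388) = 19339/40388 - I*√4551/20194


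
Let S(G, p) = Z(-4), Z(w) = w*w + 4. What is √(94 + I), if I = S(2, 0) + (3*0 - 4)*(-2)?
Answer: √122 ≈ 11.045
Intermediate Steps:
Z(w) = 4 + w² (Z(w) = w² + 4 = 4 + w²)
S(G, p) = 20 (S(G, p) = 4 + (-4)² = 4 + 16 = 20)
I = 28 (I = 20 + (3*0 - 4)*(-2) = 20 + (0 - 4)*(-2) = 20 - 4*(-2) = 20 + 8 = 28)
√(94 + I) = √(94 + 28) = √122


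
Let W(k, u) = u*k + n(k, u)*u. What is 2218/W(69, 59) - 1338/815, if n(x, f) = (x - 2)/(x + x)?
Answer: -507516378/461087065 ≈ -1.1007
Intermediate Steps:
n(x, f) = (-2 + x)/(2*x) (n(x, f) = (-2 + x)/((2*x)) = (-2 + x)*(1/(2*x)) = (-2 + x)/(2*x))
W(k, u) = k*u + u*(-2 + k)/(2*k) (W(k, u) = u*k + ((-2 + k)/(2*k))*u = k*u + u*(-2 + k)/(2*k))
2218/W(69, 59) - 1338/815 = 2218/((1/2)*59 + 69*59 - 1*59/69) - 1338/815 = 2218/(59/2 + 4071 - 1*59*1/69) - 1338*1/815 = 2218/(59/2 + 4071 - 59/69) - 1338/815 = 2218/(565751/138) - 1338/815 = 2218*(138/565751) - 1338/815 = 306084/565751 - 1338/815 = -507516378/461087065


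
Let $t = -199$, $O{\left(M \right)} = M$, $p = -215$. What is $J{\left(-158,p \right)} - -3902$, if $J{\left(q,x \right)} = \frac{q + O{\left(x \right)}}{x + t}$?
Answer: $\frac{1615801}{414} \approx 3902.9$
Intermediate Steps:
$J{\left(q,x \right)} = \frac{q + x}{-199 + x}$ ($J{\left(q,x \right)} = \frac{q + x}{x - 199} = \frac{q + x}{-199 + x}$)
$J{\left(-158,p \right)} - -3902 = \frac{-158 - 215}{-199 - 215} - -3902 = \frac{1}{-414} \left(-373\right) + 3902 = \left(- \frac{1}{414}\right) \left(-373\right) + 3902 = \frac{373}{414} + 3902 = \frac{1615801}{414}$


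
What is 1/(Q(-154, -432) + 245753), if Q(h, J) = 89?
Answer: 1/245842 ≈ 4.0677e-6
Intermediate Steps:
1/(Q(-154, -432) + 245753) = 1/(89 + 245753) = 1/245842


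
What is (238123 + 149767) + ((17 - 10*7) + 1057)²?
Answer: 1395906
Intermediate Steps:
(238123 + 149767) + ((17 - 10*7) + 1057)² = 387890 + ((17 - 70) + 1057)² = 387890 + (-53 + 1057)² = 387890 + 1004² = 387890 + 1008016 = 1395906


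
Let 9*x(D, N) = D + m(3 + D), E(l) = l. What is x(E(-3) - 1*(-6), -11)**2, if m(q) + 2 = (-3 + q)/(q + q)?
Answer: 25/1296 ≈ 0.019290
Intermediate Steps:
m(q) = -2 + (-3 + q)/(2*q) (m(q) = -2 + (-3 + q)/(q + q) = -2 + (-3 + q)/((2*q)) = -2 + (-3 + q)*(1/(2*q)) = -2 + (-3 + q)/(2*q))
x(D, N) = D/9 + (-4 - D)/(6*(3 + D)) (x(D, N) = (D + 3*(-1 - (3 + D))/(2*(3 + D)))/9 = (D + 3*(-1 + (-3 - D))/(2*(3 + D)))/9 = (D + 3*(-4 - D)/(2*(3 + D)))/9 = D/9 + (-4 - D)/(6*(3 + D)))
x(E(-3) - 1*(-6), -11)**2 = ((-12 + 2*(-3 - 1*(-6))**2 + 3*(-3 - 1*(-6)))/(18*(3 + (-3 - 1*(-6)))))**2 = ((-12 + 2*(-3 + 6)**2 + 3*(-3 + 6))/(18*(3 + (-3 + 6))))**2 = ((-12 + 2*3**2 + 3*3)/(18*(3 + 3)))**2 = ((1/18)*(-12 + 2*9 + 9)/6)**2 = ((1/18)*(1/6)*(-12 + 18 + 9))**2 = ((1/18)*(1/6)*15)**2 = (5/36)**2 = 25/1296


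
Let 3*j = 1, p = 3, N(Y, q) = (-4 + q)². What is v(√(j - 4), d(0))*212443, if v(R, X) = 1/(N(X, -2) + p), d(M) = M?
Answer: 212443/39 ≈ 5447.3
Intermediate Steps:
j = ⅓ (j = (⅓)*1 = ⅓ ≈ 0.33333)
v(R, X) = 1/39 (v(R, X) = 1/((-4 - 2)² + 3) = 1/((-6)² + 3) = 1/(36 + 3) = 1/39)
v(√(j - 4), d(0))*212443 = (1/39)*212443 = 212443/39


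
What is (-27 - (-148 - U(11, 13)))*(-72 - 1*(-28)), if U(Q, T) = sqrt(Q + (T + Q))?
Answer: -5324 - 44*sqrt(35) ≈ -5584.3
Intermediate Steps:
U(Q, T) = sqrt(T + 2*Q) (U(Q, T) = sqrt(Q + (Q + T)) = sqrt(T + 2*Q))
(-27 - (-148 - U(11, 13)))*(-72 - 1*(-28)) = (-27 - (-148 - sqrt(13 + 2*11)))*(-72 - 1*(-28)) = (-27 - (-148 - sqrt(13 + 22)))*(-72 + 28) = (-27 - (-148 - sqrt(35)))*(-44) = (-27 + (148 + sqrt(35)))*(-44) = (121 + sqrt(35))*(-44) = -5324 - 44*sqrt(35)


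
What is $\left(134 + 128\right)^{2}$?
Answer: $68644$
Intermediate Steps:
$\left(134 + 128\right)^{2} = 262^{2} = 68644$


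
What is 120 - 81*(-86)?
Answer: 7086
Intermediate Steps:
120 - 81*(-86) = 120 + 6966 = 7086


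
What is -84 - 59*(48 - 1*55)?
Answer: 329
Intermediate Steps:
-84 - 59*(48 - 1*55) = -84 - 59*(48 - 55) = -84 - 59*(-7) = -84 + 413 = 329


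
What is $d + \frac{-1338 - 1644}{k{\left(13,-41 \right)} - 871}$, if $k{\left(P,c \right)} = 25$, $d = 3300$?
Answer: $\frac{465797}{141} \approx 3303.5$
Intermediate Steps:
$d + \frac{-1338 - 1644}{k{\left(13,-41 \right)} - 871} = 3300 + \frac{-1338 - 1644}{25 - 871} = 3300 - \frac{2982}{-846} = 3300 - - \frac{497}{141} = 3300 + \frac{497}{141} = \frac{465797}{141}$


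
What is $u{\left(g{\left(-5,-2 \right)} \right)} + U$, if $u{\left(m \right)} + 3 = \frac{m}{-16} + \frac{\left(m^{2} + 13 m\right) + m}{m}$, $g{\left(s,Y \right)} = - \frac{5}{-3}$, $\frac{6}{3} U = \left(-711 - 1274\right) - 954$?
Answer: $- \frac{23311}{16} \approx -1456.9$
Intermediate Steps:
$U = - \frac{2939}{2}$ ($U = \frac{\left(-711 - 1274\right) - 954}{2} = \frac{-1985 - 954}{2} = \frac{1}{2} \left(-2939\right) = - \frac{2939}{2} \approx -1469.5$)
$g{\left(s,Y \right)} = \frac{5}{3}$ ($g{\left(s,Y \right)} = \left(-5\right) \left(- \frac{1}{3}\right) = \frac{5}{3}$)
$u{\left(m \right)} = -3 - \frac{m}{16} + \frac{m^{2} + 14 m}{m}$ ($u{\left(m \right)} = -3 + \left(\frac{m}{-16} + \frac{\left(m^{2} + 13 m\right) + m}{m}\right) = -3 + \left(m \left(- \frac{1}{16}\right) + \frac{m^{2} + 14 m}{m}\right) = -3 - \left(\frac{m}{16} - \frac{m^{2} + 14 m}{m}\right) = -3 - \frac{m}{16} + \frac{m^{2} + 14 m}{m}$)
$u{\left(g{\left(-5,-2 \right)} \right)} + U = \left(11 + \frac{15}{16} \cdot \frac{5}{3}\right) - \frac{2939}{2} = \left(11 + \frac{25}{16}\right) - \frac{2939}{2} = \frac{201}{16} - \frac{2939}{2} = - \frac{23311}{16}$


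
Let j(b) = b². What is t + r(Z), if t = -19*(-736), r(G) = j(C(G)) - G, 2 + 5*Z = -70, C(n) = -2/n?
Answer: 90709757/6480 ≈ 13998.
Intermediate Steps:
Z = -72/5 (Z = -⅖ + (⅕)*(-70) = -⅖ - 14 = -72/5 ≈ -14.400)
r(G) = -G + 4/G² (r(G) = (-2/G)² - G = 4/G² - G = -G + 4/G²)
t = 13984
t + r(Z) = 13984 + (-1*(-72/5) + 4/(-72/5)²) = 13984 + (72/5 + 4*(25/5184)) = 13984 + (72/5 + 25/1296) = 13984 + 93437/6480 = 90709757/6480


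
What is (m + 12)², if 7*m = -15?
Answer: 4761/49 ≈ 97.163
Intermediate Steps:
m = -15/7 (m = (⅐)*(-15) = -15/7 ≈ -2.1429)
(m + 12)² = (-15/7 + 12)² = (69/7)² = 4761/49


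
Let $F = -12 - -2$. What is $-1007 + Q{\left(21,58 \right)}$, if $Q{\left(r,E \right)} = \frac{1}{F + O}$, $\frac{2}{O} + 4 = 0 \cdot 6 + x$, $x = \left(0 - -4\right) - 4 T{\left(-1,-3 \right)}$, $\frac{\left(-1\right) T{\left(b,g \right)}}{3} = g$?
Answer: $- \frac{182285}{181} \approx -1007.1$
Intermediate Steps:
$T{\left(b,g \right)} = - 3 g$
$x = -32$ ($x = \left(0 - -4\right) - 4 \left(\left(-3\right) \left(-3\right)\right) = \left(0 + 4\right) - 36 = 4 - 36 = -32$)
$F = -10$ ($F = -12 + 2 = -10$)
$O = - \frac{1}{18}$ ($O = \frac{2}{-4 + \left(0 \cdot 6 - 32\right)} = \frac{2}{-4 + \left(0 - 32\right)} = \frac{2}{-4 - 32} = \frac{2}{-36} = 2 \left(- \frac{1}{36}\right) = - \frac{1}{18} \approx -0.055556$)
$Q{\left(r,E \right)} = - \frac{18}{181}$ ($Q{\left(r,E \right)} = \frac{1}{-10 - \frac{1}{18}} = \frac{1}{- \frac{181}{18}} = - \frac{18}{181}$)
$-1007 + Q{\left(21,58 \right)} = -1007 - \frac{18}{181} = - \frac{182285}{181}$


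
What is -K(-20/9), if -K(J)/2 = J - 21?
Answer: -418/9 ≈ -46.444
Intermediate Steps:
K(J) = 42 - 2*J (K(J) = -2*(J - 21) = -2*(-21 + J) = 42 - 2*J)
-K(-20/9) = -(42 - (-40)/9) = -(42 - 2*(-20/9)) = -(42 + 40/9) = -1*418/9 = -418/9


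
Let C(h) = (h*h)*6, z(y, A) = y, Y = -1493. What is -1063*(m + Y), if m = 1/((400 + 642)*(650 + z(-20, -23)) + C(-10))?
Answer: 1042792985477/657060 ≈ 1.5871e+6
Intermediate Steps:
C(h) = 6*h**2 (C(h) = h**2*6 = 6*h**2)
m = 1/657060 (m = 1/((400 + 642)*(650 - 20) + 6*(-10)**2) = 1/(1042*630 + 6*100) = 1/(656460 + 600) = 1/657060 ≈ 1.5219e-6)
-1063*(m + Y) = -1063*(1/657060 - 1493) = -1063*(-980990579/657060) = 1042792985477/657060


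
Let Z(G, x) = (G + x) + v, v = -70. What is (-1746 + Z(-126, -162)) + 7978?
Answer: 5874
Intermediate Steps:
Z(G, x) = -70 + G + x (Z(G, x) = (G + x) - 70 = -70 + G + x)
(-1746 + Z(-126, -162)) + 7978 = (-1746 + (-70 - 126 - 162)) + 7978 = (-1746 - 358) + 7978 = -2104 + 7978 = 5874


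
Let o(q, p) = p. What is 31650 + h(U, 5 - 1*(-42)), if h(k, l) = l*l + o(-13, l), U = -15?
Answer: 33906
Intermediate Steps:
h(k, l) = l + l² (h(k, l) = l*l + l = l² + l = l + l²)
31650 + h(U, 5 - 1*(-42)) = 31650 + (5 - 1*(-42))*(1 + (5 - 1*(-42))) = 31650 + (5 + 42)*(1 + (5 + 42)) = 31650 + 47*(1 + 47) = 31650 + 47*48 = 31650 + 2256 = 33906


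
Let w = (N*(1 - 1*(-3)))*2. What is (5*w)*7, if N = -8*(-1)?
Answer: 2240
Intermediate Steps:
N = 8 (N = -4*(-2) = 8)
w = 64 (w = (8*(1 - 1*(-3)))*2 = (8*(1 + 3))*2 = (8*4)*2 = 32*2 = 64)
(5*w)*7 = (5*64)*7 = 320*7 = 2240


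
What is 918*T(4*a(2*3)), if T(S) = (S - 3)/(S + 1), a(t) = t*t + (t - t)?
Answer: 129438/145 ≈ 892.68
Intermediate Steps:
a(t) = t² (a(t) = t² + 0 = t²)
T(S) = (-3 + S)/(1 + S)
918*T(4*a(2*3)) = 918*((-3 + 4*(2*3)²)/(1 + 4*(2*3)²)) = 918*((-3 + 4*6²)/(1 + 4*6²)) = 918*((-3 + 4*36)/(1 + 4*36)) = 918*((-3 + 144)/(1 + 144)) = 918*(141/145) = 129438/145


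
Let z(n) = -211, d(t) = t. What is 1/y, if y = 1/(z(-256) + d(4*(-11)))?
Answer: -255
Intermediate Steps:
y = -1/255 (y = 1/(-211 + 4*(-11)) = 1/(-211 - 44) = 1/(-255) = -1/255 ≈ -0.0039216)
1/y = 1/(-1/255) = -255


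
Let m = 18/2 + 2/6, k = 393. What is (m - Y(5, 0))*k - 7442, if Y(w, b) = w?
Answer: -5739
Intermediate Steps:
m = 28/3 (m = 18*(½) + 2*(⅙) = 9 + ⅓ = 28/3 ≈ 9.3333)
(m - Y(5, 0))*k - 7442 = (28/3 - 1*5)*393 - 7442 = (28/3 - 5)*393 - 7442 = (13/3)*393 - 7442 = 1703 - 7442 = -5739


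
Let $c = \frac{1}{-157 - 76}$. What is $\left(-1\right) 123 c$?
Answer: $\frac{123}{233} \approx 0.5279$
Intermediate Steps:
$c = - \frac{1}{233}$ ($c = \frac{1}{-233} = - \frac{1}{233} \approx -0.0042918$)
$\left(-1\right) 123 c = \left(-1\right) 123 \left(- \frac{1}{233}\right) = \left(-123\right) \left(- \frac{1}{233}\right) = \frac{123}{233}$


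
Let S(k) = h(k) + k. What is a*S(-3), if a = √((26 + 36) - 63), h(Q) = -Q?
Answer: 0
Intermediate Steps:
S(k) = 0 (S(k) = -k + k = 0)
a = I (a = √(62 - 63) = √(-1) = I ≈ 1.0*I)
a*S(-3) = I*0 = 0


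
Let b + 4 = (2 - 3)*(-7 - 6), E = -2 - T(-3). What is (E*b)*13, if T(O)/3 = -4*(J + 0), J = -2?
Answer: -3042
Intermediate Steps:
T(O) = 24 (T(O) = 3*(-4*(-2 + 0)) = 3*(-4*(-2)) = 3*8 = 24)
E = -26 (E = -2 - 1*24 = -2 - 24 = -26)
b = 9 (b = -4 + (2 - 3)*(-7 - 6) = -4 - 1*(-13) = -4 + 13 = 9)
(E*b)*13 = -26*9*13 = -234*13 = -3042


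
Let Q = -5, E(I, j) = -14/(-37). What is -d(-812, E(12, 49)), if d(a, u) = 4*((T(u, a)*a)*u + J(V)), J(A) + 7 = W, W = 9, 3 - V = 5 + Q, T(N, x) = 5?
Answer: 227064/37 ≈ 6136.9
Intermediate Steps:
E(I, j) = 14/37 (E(I, j) = -14*(-1/37) = 14/37)
V = 3 (V = 3 - (5 - 5) = 3 - 1*0 = 3 + 0 = 3)
J(A) = 2 (J(A) = -7 + 9 = 2)
d(a, u) = 8 + 20*a*u (d(a, u) = 4*((5*a)*u + 2) = 4*(5*a*u + 2) = 4*(2 + 5*a*u) = 8 + 20*a*u)
-d(-812, E(12, 49)) = -(8 + 20*(-812)*(14/37)) = -(8 - 227360/37) = -1*(-227064/37) = 227064/37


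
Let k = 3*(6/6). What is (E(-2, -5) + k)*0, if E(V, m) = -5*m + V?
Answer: 0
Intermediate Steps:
k = 3 (k = 3*(6*(1/6)) = 3*1 = 3)
E(V, m) = V - 5*m
(E(-2, -5) + k)*0 = ((-2 - 5*(-5)) + 3)*0 = ((-2 + 25) + 3)*0 = (23 + 3)*0 = 26*0 = 0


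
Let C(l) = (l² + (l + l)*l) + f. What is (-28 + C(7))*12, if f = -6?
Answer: 1356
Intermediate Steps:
C(l) = -6 + 3*l² (C(l) = (l² + (l + l)*l) - 6 = (l² + (2*l)*l) - 6 = (l² + 2*l²) - 6 = 3*l² - 6 = -6 + 3*l²)
(-28 + C(7))*12 = (-28 + (-6 + 3*7²))*12 = (-28 + (-6 + 3*49))*12 = (-28 + (-6 + 147))*12 = (-28 + 141)*12 = 113*12 = 1356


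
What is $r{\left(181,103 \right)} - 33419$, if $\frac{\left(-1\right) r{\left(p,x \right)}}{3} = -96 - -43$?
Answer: $-33260$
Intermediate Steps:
$r{\left(p,x \right)} = 159$ ($r{\left(p,x \right)} = - 3 \left(-96 - -43\right) = - 3 \left(-96 + 43\right) = \left(-3\right) \left(-53\right) = 159$)
$r{\left(181,103 \right)} - 33419 = 159 - 33419 = -33260$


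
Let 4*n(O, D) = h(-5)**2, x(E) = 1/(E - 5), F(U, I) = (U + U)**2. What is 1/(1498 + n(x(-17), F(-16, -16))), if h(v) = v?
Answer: 4/6017 ≈ 0.00066478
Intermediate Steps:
F(U, I) = 4*U**2 (F(U, I) = (2*U)**2 = 4*U**2)
x(E) = 1/(-5 + E)
n(O, D) = 25/4 (n(O, D) = (1/4)*(-5)**2 = (1/4)*25 = 25/4)
1/(1498 + n(x(-17), F(-16, -16))) = 1/(1498 + 25/4) = 1/(6017/4) = 4/6017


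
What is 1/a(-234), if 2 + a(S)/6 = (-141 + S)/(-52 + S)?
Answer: -143/591 ≈ -0.24196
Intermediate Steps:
a(S) = -12 + 6*(-141 + S)/(-52 + S) (a(S) = -12 + 6*((-141 + S)/(-52 + S)) = -12 + 6*(-141 + S)/(-52 + S))
1/a(-234) = 1/(6*(-37 - 1*(-234))/(-52 - 234)) = 1/(6*(-37 + 234)/(-286)) = 1/(6*(-1/286)*197) = 1/(-591/143) = -143/591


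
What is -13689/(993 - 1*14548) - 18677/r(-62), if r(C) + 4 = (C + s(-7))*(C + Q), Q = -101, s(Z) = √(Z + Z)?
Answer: (-114880457*I + 2231307*√14)/(13555*(163*√14 + 10102*I)) ≈ -0.83224 - 0.11122*I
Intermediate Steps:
s(Z) = √2*√Z (s(Z) = √(2*Z) = √2*√Z)
r(C) = -4 + (-101 + C)*(C + I*√14) (r(C) = -4 + (C + √2*√(-7))*(C - 101) = -4 + (C + √2*(I*√7))*(-101 + C) = -4 + (C + I*√14)*(-101 + C) = -4 + (-101 + C)*(C + I*√14))
-13689/(993 - 1*14548) - 18677/r(-62) = -13689/(993 - 1*14548) - 18677/(-4 + (-62)² - 101*(-62) - 101*I*√14 + I*(-62)*√14) = -13689/(993 - 14548) - 18677/(-4 + 3844 + 6262 - 101*I*√14 - 62*I*√14) = -13689/(-13555) - 18677/(10102 - 163*I*√14) = -13689*(-1/13555) - 18677/(10102 - 163*I*√14) = 13689/13555 - 18677/(10102 - 163*I*√14)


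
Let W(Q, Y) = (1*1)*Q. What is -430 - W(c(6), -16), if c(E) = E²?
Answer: -466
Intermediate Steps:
W(Q, Y) = Q (W(Q, Y) = 1*Q = Q)
-430 - W(c(6), -16) = -430 - 1*6² = -430 - 1*36 = -430 - 36 = -466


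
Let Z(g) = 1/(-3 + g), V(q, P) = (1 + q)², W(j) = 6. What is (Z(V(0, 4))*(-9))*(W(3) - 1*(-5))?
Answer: 99/2 ≈ 49.500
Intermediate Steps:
(Z(V(0, 4))*(-9))*(W(3) - 1*(-5)) = (-9/(-3 + (1 + 0)²))*(6 - 1*(-5)) = (-9/(-3 + 1²))*(6 + 5) = (-9/(-3 + 1))*11 = (-9/(-2))*11 = -½*(-9)*11 = (9/2)*11 = 99/2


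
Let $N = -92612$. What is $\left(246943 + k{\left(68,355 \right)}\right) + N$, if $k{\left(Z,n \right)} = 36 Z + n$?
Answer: $157134$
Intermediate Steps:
$k{\left(Z,n \right)} = n + 36 Z$
$\left(246943 + k{\left(68,355 \right)}\right) + N = \left(246943 + \left(355 + 36 \cdot 68\right)\right) - 92612 = \left(246943 + \left(355 + 2448\right)\right) - 92612 = \left(246943 + 2803\right) - 92612 = 249746 - 92612 = 157134$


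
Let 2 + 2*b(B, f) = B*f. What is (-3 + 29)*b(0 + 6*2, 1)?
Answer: 130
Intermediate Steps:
b(B, f) = -1 + B*f/2 (b(B, f) = -1 + (B*f)/2 = -1 + B*f/2)
(-3 + 29)*b(0 + 6*2, 1) = (-3 + 29)*(-1 + (½)*(0 + 6*2)*1) = 26*(-1 + (½)*(0 + 12)*1) = 26*(-1 + (½)*12*1) = 26*(-1 + 6) = 26*5 = 130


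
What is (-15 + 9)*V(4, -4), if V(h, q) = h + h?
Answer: -48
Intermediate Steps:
V(h, q) = 2*h
(-15 + 9)*V(4, -4) = (-15 + 9)*(2*4) = -6*8 = -48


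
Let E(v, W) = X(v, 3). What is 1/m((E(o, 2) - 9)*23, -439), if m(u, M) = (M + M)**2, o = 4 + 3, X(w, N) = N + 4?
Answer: 1/770884 ≈ 1.2972e-6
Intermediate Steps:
X(w, N) = 4 + N
o = 7
E(v, W) = 7 (E(v, W) = 4 + 3 = 7)
m(u, M) = 4*M**2 (m(u, M) = (2*M)**2 = 4*M**2)
1/m((E(o, 2) - 9)*23, -439) = 1/(4*(-439)**2) = 1/(4*192721) = 1/770884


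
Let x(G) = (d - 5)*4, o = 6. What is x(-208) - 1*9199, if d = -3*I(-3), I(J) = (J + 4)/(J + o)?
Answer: -9223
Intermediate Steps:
I(J) = (4 + J)/(6 + J) (I(J) = (J + 4)/(J + 6) = (4 + J)/(6 + J))
d = -1 (d = -3*(4 - 3)/(6 - 3) = -3/3 = -1 ≈ -1.0000)
x(G) = -24 (x(G) = (-1 - 5)*4 = -6*4 = -24)
x(-208) - 1*9199 = -24 - 1*9199 = -24 - 9199 = -9223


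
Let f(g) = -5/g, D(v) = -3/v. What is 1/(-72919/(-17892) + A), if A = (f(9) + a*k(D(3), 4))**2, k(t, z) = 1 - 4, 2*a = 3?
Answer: 5751/170426 ≈ 0.033745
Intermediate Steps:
a = 3/2 (a = (1/2)*3 = 3/2 ≈ 1.5000)
k(t, z) = -3
A = 8281/324 (A = (-5/9 + (3/2)*(-3))**2 = (-5*1/9 - 9/2)**2 = (-5/9 - 9/2)**2 = (-91/18)**2 = 8281/324 ≈ 25.559)
1/(-72919/(-17892) + A) = 1/(-72919/(-17892) + 8281/324) = 1/(-72919*(-1/17892) + 8281/324) = 1/(10417/2556 + 8281/324) = 1/(170426/5751) = 5751/170426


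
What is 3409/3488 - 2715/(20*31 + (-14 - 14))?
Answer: -465737/129056 ≈ -3.6088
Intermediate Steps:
3409/3488 - 2715/(20*31 + (-14 - 14)) = 3409*(1/3488) - 2715/(620 - 28) = 3409/3488 - 2715/592 = -465737/129056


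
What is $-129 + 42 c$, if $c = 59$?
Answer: $2349$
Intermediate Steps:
$-129 + 42 c = -129 + 42 \cdot 59 = -129 + 2478 = 2349$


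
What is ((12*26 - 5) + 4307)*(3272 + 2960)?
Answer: 28754448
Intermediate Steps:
((12*26 - 5) + 4307)*(3272 + 2960) = ((312 - 5) + 4307)*6232 = (307 + 4307)*6232 = 4614*6232 = 28754448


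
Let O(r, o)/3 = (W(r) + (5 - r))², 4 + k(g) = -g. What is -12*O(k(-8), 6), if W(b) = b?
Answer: -900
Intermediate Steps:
k(g) = -4 - g
O(r, o) = 75 (O(r, o) = 3*(r + (5 - r))² = 3*5² = 3*25 = 75)
-12*O(k(-8), 6) = -12*75 = -900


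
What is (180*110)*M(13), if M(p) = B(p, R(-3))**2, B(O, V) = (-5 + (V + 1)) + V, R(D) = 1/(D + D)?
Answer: 371800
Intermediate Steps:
R(D) = 1/(2*D)
B(O, V) = -4 + 2*V (B(O, V) = (-5 + (1 + V)) + V = (-4 + V) + V = -4 + 2*V)
M(p) = 169/9 (M(p) = (-4 + 2*((1/2)/(-3)))**2 = (-4 + 2*((1/2)*(-1/3)))**2 = (-4 + 2*(-1/6))**2 = (-4 - 1/3)**2 = (-13/3)**2 = 169/9)
(180*110)*M(13) = (180*110)*(169/9) = 19800*(169/9) = 371800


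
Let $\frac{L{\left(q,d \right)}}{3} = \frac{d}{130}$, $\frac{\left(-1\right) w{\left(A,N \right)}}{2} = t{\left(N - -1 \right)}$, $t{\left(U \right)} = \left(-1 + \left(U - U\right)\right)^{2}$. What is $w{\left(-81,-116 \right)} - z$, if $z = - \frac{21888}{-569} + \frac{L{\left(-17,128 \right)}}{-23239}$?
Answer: $- \frac{34781469662}{859494415} \approx -40.467$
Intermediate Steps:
$t{\left(U \right)} = 1$ ($t{\left(U \right)} = \left(-1 + 0\right)^{2} = \left(-1\right)^{2} = 1$)
$w{\left(A,N \right)} = -2$ ($w{\left(A,N \right)} = \left(-2\right) 1 = -2$)
$L{\left(q,d \right)} = \frac{3 d}{130}$ ($L{\left(q,d \right)} = 3 \frac{d}{130} = \frac{3 d}{130}$)
$z = \frac{33062480832}{859494415}$ ($z = - \frac{21888}{-569} + \frac{\frac{3}{130} \cdot 128}{-23239} = \left(-21888\right) \left(- \frac{1}{569}\right) + \frac{192}{65} \left(- \frac{1}{23239}\right) = \frac{21888}{569} - \frac{192}{1510535} = \frac{33062480832}{859494415} \approx 38.467$)
$w{\left(-81,-116 \right)} - z = -2 - \frac{33062480832}{859494415} = - \frac{34781469662}{859494415}$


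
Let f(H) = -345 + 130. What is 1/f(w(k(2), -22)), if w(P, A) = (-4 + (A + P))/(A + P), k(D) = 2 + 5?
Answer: -1/215 ≈ -0.0046512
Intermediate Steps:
k(D) = 7
w(P, A) = (-4 + A + P)/(A + P)
f(H) = -215
1/f(w(k(2), -22)) = 1/(-215) = -1/215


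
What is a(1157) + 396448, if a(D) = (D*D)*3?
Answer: 4412395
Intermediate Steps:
a(D) = 3*D² (a(D) = D²*3 = 3*D²)
a(1157) + 396448 = 3*1157² + 396448 = 3*1338649 + 396448 = 4015947 + 396448 = 4412395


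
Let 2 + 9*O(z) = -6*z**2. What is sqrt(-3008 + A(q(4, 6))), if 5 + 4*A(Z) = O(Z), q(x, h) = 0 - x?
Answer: I*sqrt(108431)/6 ≈ 54.881*I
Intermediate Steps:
q(x, h) = -x
O(z) = -2/9 - 2*z**2/3 (O(z) = -2/9 + (-6*z**2)/9 = -2/9 - 2*z**2/3)
A(Z) = -47/36 - Z**2/6 (A(Z) = -5/4 + (-2/9 - 2*Z**2/3)/4 = -5/4 + (-1/18 - Z**2/6) = -47/36 - Z**2/6)
sqrt(-3008 + A(q(4, 6))) = sqrt(-3008 + (-47/36 - (-1*4)**2/6)) = sqrt(-3008 + (-47/36 - 1/6*(-4)**2)) = sqrt(-3008 + (-47/36 - 1/6*16)) = sqrt(-3008 + (-47/36 - 8/3)) = sqrt(-3008 - 143/36) = sqrt(-108431/36) = I*sqrt(108431)/6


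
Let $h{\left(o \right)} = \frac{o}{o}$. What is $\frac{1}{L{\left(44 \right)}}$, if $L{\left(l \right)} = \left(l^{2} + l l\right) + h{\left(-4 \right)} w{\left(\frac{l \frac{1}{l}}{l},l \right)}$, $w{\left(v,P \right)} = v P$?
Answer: $\frac{1}{3873} \approx 0.0002582$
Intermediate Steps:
$w{\left(v,P \right)} = P v$
$h{\left(o \right)} = 1$
$L{\left(l \right)} = 1 + 2 l^{2}$ ($L{\left(l \right)} = \left(l^{2} + l l\right) + 1 l \frac{l \frac{1}{l}}{l} = \left(l^{2} + l^{2}\right) + 1 l 1 \frac{1}{l} = 2 l^{2} + 1 \frac{l}{l} = 2 l^{2} + 1 \cdot 1 = 2 l^{2} + 1 = 1 + 2 l^{2}$)
$\frac{1}{L{\left(44 \right)}} = \frac{1}{1 + 2 \cdot 44^{2}} = \frac{1}{1 + 2 \cdot 1936} = \frac{1}{1 + 3872} = \frac{1}{3873}$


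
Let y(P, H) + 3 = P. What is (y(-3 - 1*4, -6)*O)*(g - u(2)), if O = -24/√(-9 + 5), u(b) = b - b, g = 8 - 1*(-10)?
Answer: -2160*I ≈ -2160.0*I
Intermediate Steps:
y(P, H) = -3 + P
g = 18 (g = 8 + 10 = 18)
u(b) = 0
O = 12*I (O = -24*(-I/2) = -(-12)*I = 12*I ≈ 12.0*I)
(y(-3 - 1*4, -6)*O)*(g - u(2)) = ((-3 + (-3 - 1*4))*(12*I))*(18 - 1*0) = ((-3 + (-3 - 4))*(12*I))*(18 + 0) = ((-3 - 7)*(12*I))*18 = -120*I*18 = -2160*I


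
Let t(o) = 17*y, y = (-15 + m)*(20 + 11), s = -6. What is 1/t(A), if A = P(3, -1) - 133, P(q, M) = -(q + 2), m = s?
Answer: -1/11067 ≈ -9.0359e-5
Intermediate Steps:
m = -6
P(q, M) = -2 - q (P(q, M) = -(2 + q) = -2 - q)
y = -651 (y = (-15 - 6)*(20 + 11) = -21*31 = -651)
A = -138 (A = (-2 - 1*3) - 133 = (-2 - 3) - 133 = -5 - 133 = -138)
t(o) = -11067 (t(o) = 17*(-651) = -11067)
1/t(A) = 1/(-11067) = -1/11067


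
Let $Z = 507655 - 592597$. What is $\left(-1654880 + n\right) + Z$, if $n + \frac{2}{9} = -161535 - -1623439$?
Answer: $- \frac{2501264}{9} \approx -2.7792 \cdot 10^{5}$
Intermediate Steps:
$n = \frac{13157134}{9}$ ($n = - \frac{2}{9} - -1461904 = - \frac{2}{9} + \left(-161535 + 1623439\right) = - \frac{2}{9} + 1461904 = \frac{13157134}{9} \approx 1.4619 \cdot 10^{6}$)
$Z = -84942$
$\left(-1654880 + n\right) + Z = \left(-1654880 + \frac{13157134}{9}\right) - 84942 = - \frac{1736786}{9} - 84942 = - \frac{2501264}{9}$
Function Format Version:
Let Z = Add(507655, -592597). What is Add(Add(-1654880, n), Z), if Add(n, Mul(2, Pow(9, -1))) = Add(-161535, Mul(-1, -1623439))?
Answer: Rational(-2501264, 9) ≈ -2.7792e+5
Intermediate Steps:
n = Rational(13157134, 9) (n = Add(Rational(-2, 9), Add(-161535, Mul(-1, -1623439))) = Add(Rational(-2, 9), Add(-161535, 1623439)) = Add(Rational(-2, 9), 1461904) = Rational(13157134, 9) ≈ 1.4619e+6)
Z = -84942
Add(Add(-1654880, n), Z) = Add(Add(-1654880, Rational(13157134, 9)), -84942) = Add(Rational(-1736786, 9), -84942) = Rational(-2501264, 9)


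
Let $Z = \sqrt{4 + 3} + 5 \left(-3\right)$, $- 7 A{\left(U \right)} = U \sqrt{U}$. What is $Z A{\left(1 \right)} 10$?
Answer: $\frac{150}{7} - \frac{10 \sqrt{7}}{7} \approx 17.649$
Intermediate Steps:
$A{\left(U \right)} = - \frac{U^{\frac{3}{2}}}{7}$ ($A{\left(U \right)} = - \frac{U \sqrt{U}}{7} = - \frac{U^{\frac{3}{2}}}{7}$)
$Z = -15 + \sqrt{7}$ ($Z = \sqrt{7} - 15 = -15 + \sqrt{7} \approx -12.354$)
$Z A{\left(1 \right)} 10 = \left(-15 + \sqrt{7}\right) \left(- \frac{1^{\frac{3}{2}}}{7}\right) 10 = \left(-15 + \sqrt{7}\right) \left(\left(- \frac{1}{7}\right) 1\right) 10 = \left(-15 + \sqrt{7}\right) \left(- \frac{1}{7}\right) 10 = \left(\frac{15}{7} - \frac{\sqrt{7}}{7}\right) 10 = \frac{150}{7} - \frac{10 \sqrt{7}}{7}$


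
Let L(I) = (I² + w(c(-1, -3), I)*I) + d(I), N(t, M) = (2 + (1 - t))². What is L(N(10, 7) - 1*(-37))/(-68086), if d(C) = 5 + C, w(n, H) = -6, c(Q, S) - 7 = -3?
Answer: -6971/68086 ≈ -0.10239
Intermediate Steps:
c(Q, S) = 4 (c(Q, S) = 7 - 3 = 4)
N(t, M) = (3 - t)²
L(I) = 5 + I² - 5*I (L(I) = (I² - 6*I) + (5 + I) = 5 + I² - 5*I)
L(N(10, 7) - 1*(-37))/(-68086) = (5 + ((-3 + 10)² - 1*(-37))² - 5*((-3 + 10)² - 1*(-37)))/(-68086) = (5 + (7² + 37)² - 5*(7² + 37))*(-1/68086) = (5 + (49 + 37)² - 5*(49 + 37))*(-1/68086) = (5 + 86² - 5*86)*(-1/68086) = (5 + 7396 - 430)*(-1/68086) = 6971*(-1/68086) = -6971/68086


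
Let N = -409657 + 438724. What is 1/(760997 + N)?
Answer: 1/790064 ≈ 1.2657e-6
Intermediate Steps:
N = 29067
1/(760997 + N) = 1/(760997 + 29067) = 1/790064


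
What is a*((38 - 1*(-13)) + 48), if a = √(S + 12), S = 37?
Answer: 693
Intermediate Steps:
a = 7 (a = √(37 + 12) = √49 = 7)
a*((38 - 1*(-13)) + 48) = 7*((38 - 1*(-13)) + 48) = 7*((38 + 13) + 48) = 7*(51 + 48) = 7*99 = 693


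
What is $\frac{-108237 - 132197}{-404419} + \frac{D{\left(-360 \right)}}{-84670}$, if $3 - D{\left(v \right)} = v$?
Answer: $\frac{20210742683}{34242156730} \approx 0.59023$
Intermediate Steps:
$D{\left(v \right)} = 3 - v$
$\frac{-108237 - 132197}{-404419} + \frac{D{\left(-360 \right)}}{-84670} = \frac{-108237 - 132197}{-404419} + \frac{3 - -360}{-84670} = \left(-240434\right) \left(- \frac{1}{404419}\right) + \left(3 + 360\right) \left(- \frac{1}{84670}\right) = \frac{240434}{404419} + 363 \left(- \frac{1}{84670}\right) = \frac{240434}{404419} - \frac{363}{84670} = \frac{20210742683}{34242156730}$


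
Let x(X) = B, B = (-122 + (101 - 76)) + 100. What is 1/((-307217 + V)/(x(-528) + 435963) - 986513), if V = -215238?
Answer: -435966/430086649013 ≈ -1.0137e-6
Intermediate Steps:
B = 3 (B = (-122 + 25) + 100 = -97 + 100 = 3)
x(X) = 3
1/((-307217 + V)/(x(-528) + 435963) - 986513) = 1/((-307217 - 215238)/(3 + 435963) - 986513) = 1/(-522455/435966 - 986513) = 1/(-430086649013/435966) = -435966/430086649013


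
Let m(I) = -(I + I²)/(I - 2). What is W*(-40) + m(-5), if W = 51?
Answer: -14260/7 ≈ -2037.1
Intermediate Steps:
m(I) = -(I + I²)/(-2 + I)
W*(-40) + m(-5) = 51*(-40) - 1*(-5)*(1 - 5)/(-2 - 5) = -2040 - 1*(-5)*(-4)/(-7) = -2040 - 1*(-5)*(-⅐)*(-4) = -2040 + 20/7 = -14260/7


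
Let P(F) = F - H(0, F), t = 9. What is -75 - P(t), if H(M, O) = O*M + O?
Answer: -75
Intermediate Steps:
H(M, O) = O + M*O (H(M, O) = M*O + O = O + M*O)
P(F) = 0 (P(F) = F - F*(1 + 0) = F - F = 0)
-75 - P(t) = -75 - 1*0 = -75 + 0 = -75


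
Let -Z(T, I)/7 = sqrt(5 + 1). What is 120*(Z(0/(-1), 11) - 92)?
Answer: -11040 - 840*sqrt(6) ≈ -13098.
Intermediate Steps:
Z(T, I) = -7*sqrt(6) (Z(T, I) = -7*sqrt(5 + 1) = -7*sqrt(6))
120*(Z(0/(-1), 11) - 92) = 120*(-7*sqrt(6) - 92) = 120*(-92 - 7*sqrt(6)) = -11040 - 840*sqrt(6)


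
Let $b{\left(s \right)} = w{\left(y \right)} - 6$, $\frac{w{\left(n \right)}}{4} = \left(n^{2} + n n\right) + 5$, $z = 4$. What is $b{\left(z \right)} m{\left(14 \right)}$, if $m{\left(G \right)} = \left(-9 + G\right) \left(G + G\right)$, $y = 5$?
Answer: $29960$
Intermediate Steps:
$m{\left(G \right)} = 2 G \left(-9 + G\right)$ ($m{\left(G \right)} = \left(-9 + G\right) 2 G = 2 G \left(-9 + G\right)$)
$w{\left(n \right)} = 20 + 8 n^{2}$ ($w{\left(n \right)} = 4 \left(\left(n^{2} + n n\right) + 5\right) = 4 \left(\left(n^{2} + n^{2}\right) + 5\right) = 4 \left(2 n^{2} + 5\right) = 4 \left(5 + 2 n^{2}\right) = 20 + 8 n^{2}$)
$b{\left(s \right)} = 214$ ($b{\left(s \right)} = \left(20 + 8 \cdot 5^{2}\right) - 6 = \left(20 + 8 \cdot 25\right) - 6 = \left(20 + 200\right) - 6 = 220 - 6 = 214$)
$b{\left(z \right)} m{\left(14 \right)} = 214 \cdot 2 \cdot 14 \left(-9 + 14\right) = 214 \cdot 2 \cdot 14 \cdot 5 = 214 \cdot 140 = 29960$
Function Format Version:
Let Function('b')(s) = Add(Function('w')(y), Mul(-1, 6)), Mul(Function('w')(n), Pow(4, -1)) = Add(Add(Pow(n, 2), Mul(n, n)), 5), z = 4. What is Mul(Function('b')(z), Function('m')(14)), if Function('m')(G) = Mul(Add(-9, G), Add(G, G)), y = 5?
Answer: 29960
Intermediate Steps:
Function('m')(G) = Mul(2, G, Add(-9, G)) (Function('m')(G) = Mul(Add(-9, G), Mul(2, G)) = Mul(2, G, Add(-9, G)))
Function('w')(n) = Add(20, Mul(8, Pow(n, 2))) (Function('w')(n) = Mul(4, Add(Add(Pow(n, 2), Mul(n, n)), 5)) = Mul(4, Add(Add(Pow(n, 2), Pow(n, 2)), 5)) = Mul(4, Add(Mul(2, Pow(n, 2)), 5)) = Mul(4, Add(5, Mul(2, Pow(n, 2)))) = Add(20, Mul(8, Pow(n, 2))))
Function('b')(s) = 214 (Function('b')(s) = Add(Add(20, Mul(8, Pow(5, 2))), Mul(-1, 6)) = Add(Add(20, Mul(8, 25)), -6) = Add(Add(20, 200), -6) = Add(220, -6) = 214)
Mul(Function('b')(z), Function('m')(14)) = Mul(214, Mul(2, 14, Add(-9, 14))) = Mul(214, Mul(2, 14, 5)) = Mul(214, 140) = 29960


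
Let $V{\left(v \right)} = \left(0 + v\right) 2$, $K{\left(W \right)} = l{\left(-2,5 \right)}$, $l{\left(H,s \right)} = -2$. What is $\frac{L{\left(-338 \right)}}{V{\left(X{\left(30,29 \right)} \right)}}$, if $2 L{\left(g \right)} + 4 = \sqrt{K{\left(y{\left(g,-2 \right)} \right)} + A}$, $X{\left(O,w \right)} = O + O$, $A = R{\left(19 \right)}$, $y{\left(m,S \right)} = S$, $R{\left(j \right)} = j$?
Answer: $- \frac{1}{60} + \frac{\sqrt{17}}{240} \approx 0.00051294$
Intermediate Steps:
$A = 19$
$K{\left(W \right)} = -2$
$X{\left(O,w \right)} = 2 O$
$V{\left(v \right)} = 2 v$ ($V{\left(v \right)} = v 2 = 2 v$)
$L{\left(g \right)} = -2 + \frac{\sqrt{17}}{2}$ ($L{\left(g \right)} = -2 + \frac{\sqrt{-2 + 19}}{2} = -2 + \frac{\sqrt{17}}{2}$)
$\frac{L{\left(-338 \right)}}{V{\left(X{\left(30,29 \right)} \right)}} = \frac{-2 + \frac{\sqrt{17}}{2}}{2 \cdot 2 \cdot 30} = \frac{-2 + \frac{\sqrt{17}}{2}}{2 \cdot 60} = \frac{-2 + \frac{\sqrt{17}}{2}}{120} = \left(-2 + \frac{\sqrt{17}}{2}\right) \frac{1}{120} = - \frac{1}{60} + \frac{\sqrt{17}}{240}$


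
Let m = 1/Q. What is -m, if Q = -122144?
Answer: 1/122144 ≈ 8.1871e-6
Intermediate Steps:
m = -1/122144 (m = 1/(-122144) = -1/122144 ≈ -8.1871e-6)
-m = -1*(-1/122144) = 1/122144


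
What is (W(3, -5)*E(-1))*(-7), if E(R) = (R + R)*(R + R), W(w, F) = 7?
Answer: -196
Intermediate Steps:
E(R) = 4*R**2 (E(R) = (2*R)*(2*R) = 4*R**2)
(W(3, -5)*E(-1))*(-7) = (7*(4*(-1)**2))*(-7) = (7*(4*1))*(-7) = (7*4)*(-7) = 28*(-7) = -196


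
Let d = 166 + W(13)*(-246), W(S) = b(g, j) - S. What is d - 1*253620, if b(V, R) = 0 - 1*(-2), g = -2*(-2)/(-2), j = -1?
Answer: -250748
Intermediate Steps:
g = -2 (g = 4*(-1/2) = -2)
b(V, R) = 2 (b(V, R) = 0 + 2 = 2)
W(S) = 2 - S
d = 2872 (d = 166 + (2 - 1*13)*(-246) = 166 + (2 - 13)*(-246) = 166 - 11*(-246) = 166 + 2706 = 2872)
d - 1*253620 = 2872 - 1*253620 = 2872 - 253620 = -250748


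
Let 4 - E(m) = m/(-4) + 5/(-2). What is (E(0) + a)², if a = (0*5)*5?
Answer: 169/4 ≈ 42.250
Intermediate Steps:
E(m) = 13/2 + m/4 (E(m) = 4 - (m/(-4) + 5/(-2)) = 4 - (m*(-¼) + 5*(-½)) = 4 - (-m/4 - 5/2) = 4 - (-5/2 - m/4) = 4 + (5/2 + m/4) = 13/2 + m/4)
a = 0 (a = 0*5 = 0)
(E(0) + a)² = ((13/2 + (¼)*0) + 0)² = ((13/2 + 0) + 0)² = (13/2 + 0)² = (13/2)² = 169/4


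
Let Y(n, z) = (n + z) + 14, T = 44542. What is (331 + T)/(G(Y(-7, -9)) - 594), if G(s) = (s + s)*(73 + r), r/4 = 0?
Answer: -44873/886 ≈ -50.647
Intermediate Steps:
r = 0 (r = 4*0 = 0)
Y(n, z) = 14 + n + z
G(s) = 146*s (G(s) = (s + s)*(73 + 0) = (2*s)*73 = 146*s)
(331 + T)/(G(Y(-7, -9)) - 594) = (331 + 44542)/(146*(14 - 7 - 9) - 594) = 44873/(146*(-2) - 594) = 44873/(-292 - 594) = 44873/(-886) = 44873*(-1/886) = -44873/886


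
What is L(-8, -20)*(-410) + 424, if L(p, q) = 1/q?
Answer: 889/2 ≈ 444.50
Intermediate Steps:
L(-8, -20)*(-410) + 424 = -410/(-20) + 424 = -1/20*(-410) + 424 = 41/2 + 424 = 889/2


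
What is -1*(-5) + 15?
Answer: 20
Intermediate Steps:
-1*(-5) + 15 = 5 + 15 = 20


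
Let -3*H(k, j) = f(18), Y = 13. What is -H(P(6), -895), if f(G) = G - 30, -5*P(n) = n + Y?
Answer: -4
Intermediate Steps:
P(n) = -13/5 - n/5 (P(n) = -(n + 13)/5 = -(13 + n)/5 = -13/5 - n/5)
f(G) = -30 + G
H(k, j) = 4 (H(k, j) = -(-30 + 18)/3 = -1/3*(-12) = 4)
-H(P(6), -895) = -1*4 = -4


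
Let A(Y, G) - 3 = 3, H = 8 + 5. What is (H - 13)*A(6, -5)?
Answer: 0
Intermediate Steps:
H = 13
A(Y, G) = 6 (A(Y, G) = 3 + 3 = 6)
(H - 13)*A(6, -5) = (13 - 13)*6 = 0*6 = 0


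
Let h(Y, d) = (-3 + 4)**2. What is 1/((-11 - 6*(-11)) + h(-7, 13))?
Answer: 1/56 ≈ 0.017857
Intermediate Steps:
h(Y, d) = 1 (h(Y, d) = 1**2 = 1)
1/((-11 - 6*(-11)) + h(-7, 13)) = 1/((-11 - 6*(-11)) + 1) = 1/((-11 + 66) + 1) = 1/(55 + 1) = 1/56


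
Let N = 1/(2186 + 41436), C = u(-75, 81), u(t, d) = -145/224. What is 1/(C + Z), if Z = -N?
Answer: -4885664/3162707 ≈ -1.5448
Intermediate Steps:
u(t, d) = -145/224
C = -145/224 ≈ -0.64732
N = 1/43622 ≈ 2.2924e-5
Z = -1/43622 (Z = -1*1/43622 = -1/43622 ≈ -2.2924e-5)
1/(C + Z) = 1/(-145/224 - 1/43622) = 1/(-3162707/4885664) = -4885664/3162707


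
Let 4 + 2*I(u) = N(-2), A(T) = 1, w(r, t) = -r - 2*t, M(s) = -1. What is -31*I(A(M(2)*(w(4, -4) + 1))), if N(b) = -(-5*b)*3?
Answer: 527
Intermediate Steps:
N(b) = 15*b (N(b) = -(-15)*b = 15*b)
I(u) = -17 (I(u) = -2 + (15*(-2))/2 = -2 + (1/2)*(-30) = -2 - 15 = -17)
-31*I(A(M(2)*(w(4, -4) + 1))) = -31*(-17) = 527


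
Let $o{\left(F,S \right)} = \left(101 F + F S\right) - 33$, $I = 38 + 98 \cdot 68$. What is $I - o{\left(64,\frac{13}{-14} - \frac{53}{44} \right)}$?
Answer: $\frac{31379}{77} \approx 407.52$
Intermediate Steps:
$I = 6702$ ($I = 38 + 6664 = 6702$)
$o{\left(F,S \right)} = -33 + 101 F + F S$
$I - o{\left(64,\frac{13}{-14} - \frac{53}{44} \right)} = 6702 - \left(-33 + 101 \cdot 64 + 64 \left(\frac{13}{-14} - \frac{53}{44}\right)\right) = 6702 - \left(-33 + 6464 + 64 \left(13 \left(- \frac{1}{14}\right) - \frac{53}{44}\right)\right) = 6702 - \left(-33 + 6464 + 64 \left(- \frac{13}{14} - \frac{53}{44}\right)\right) = 6702 - \left(-33 + 6464 + 64 \left(- \frac{657}{308}\right)\right) = 6702 - \left(-33 + 6464 - \frac{10512}{77}\right) = 6702 - \frac{484675}{77} = \frac{31379}{77}$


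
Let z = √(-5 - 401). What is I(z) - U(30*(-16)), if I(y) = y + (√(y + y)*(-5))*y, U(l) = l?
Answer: 480 + I*√406 - 10*2^(¼)*203^(¾)*I^(3/2) ≈ 932.24 - 432.09*I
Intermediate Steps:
z = I*√406 (z = √(-406) = I*√406 ≈ 20.149*I)
I(y) = y - 5*√2*y^(3/2) (I(y) = y + (√(2*y)*(-5))*y = y + ((√2*√y)*(-5))*y = y + (-5*√2*√y)*y = y - 5*√2*y^(3/2))
I(z) - U(30*(-16)) = (I*√406 - 5*√2*(I*√406)^(3/2)) - 30*(-16) = (I*√406 - 5*√2*406^(¾)*I^(3/2)) - 1*(-480) = (I*√406 - 10*2^(¼)*203^(¾)*I^(3/2)) + 480 = 480 + I*√406 - 10*2^(¼)*203^(¾)*I^(3/2)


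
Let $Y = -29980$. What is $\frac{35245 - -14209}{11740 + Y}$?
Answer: $- \frac{24727}{9120} \approx -2.7113$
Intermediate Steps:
$\frac{35245 - -14209}{11740 + Y} = \frac{35245 - -14209}{11740 - 29980} = \frac{35245 + \left(-8728 + 22937\right)}{-18240} = \left(35245 + 14209\right) \left(- \frac{1}{18240}\right) = 49454 \left(- \frac{1}{18240}\right) = - \frac{24727}{9120}$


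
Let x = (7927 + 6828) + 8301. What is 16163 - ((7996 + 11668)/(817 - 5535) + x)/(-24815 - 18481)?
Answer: 68786110471/4255636 ≈ 16164.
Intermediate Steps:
x = 23056 (x = 14755 + 8301 = 23056)
16163 - ((7996 + 11668)/(817 - 5535) + x)/(-24815 - 18481) = 16163 - ((7996 + 11668)/(817 - 5535) + 23056)/(-24815 - 18481) = 16163 - (19664/(-4718) + 23056)/(-43296) = 16163 - (19664*(-1/4718) + 23056)*(-1)/43296 = 16163 - (-9832/2359 + 23056)*(-1)/43296 = 16163 - 54379272*(-1)/(2359*43296) = 16163 - 1*(-2265803/4255636) = 16163 + 2265803/4255636 = 68786110471/4255636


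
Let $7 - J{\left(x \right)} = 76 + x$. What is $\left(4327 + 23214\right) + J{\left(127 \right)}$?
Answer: $27345$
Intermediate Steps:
$J{\left(x \right)} = -69 - x$ ($J{\left(x \right)} = 7 - \left(76 + x\right) = -69 - x$)
$\left(4327 + 23214\right) + J{\left(127 \right)} = \left(4327 + 23214\right) - 196 = 27541 - 196 = 27345$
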